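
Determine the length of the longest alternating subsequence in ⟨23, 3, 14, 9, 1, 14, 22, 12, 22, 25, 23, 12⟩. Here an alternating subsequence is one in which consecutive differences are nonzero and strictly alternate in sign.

Track the best alternating length ending on an up-step vs a down-step at each position: up/down = 1/1, 1/2, 3/2, 3/4, 1/4, 5/2, 5/2, 5/6, 7/2, 7/1, 7/8, 5/8.
The maximum over both is 8; one such subsequence is 23, 3, 14, 9, 14, 12, 25, 23.

8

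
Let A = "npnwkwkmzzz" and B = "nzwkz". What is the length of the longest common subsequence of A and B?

4

Backtracking the LCS table gives one alignment: n (A1,B1) → w (A6,B3) → k (A7,B4) → z (A11,B5).
So the longest common subsequence has length 4.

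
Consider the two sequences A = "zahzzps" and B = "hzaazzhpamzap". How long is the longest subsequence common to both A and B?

A longest common subsequence is zahzp (length 5); the LCS DP confirms no longer common subsequence exists.

5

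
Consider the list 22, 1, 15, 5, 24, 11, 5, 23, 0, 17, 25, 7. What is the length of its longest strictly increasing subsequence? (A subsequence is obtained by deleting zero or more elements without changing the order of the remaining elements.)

5

Scanning left to right, the best length ending at each element is: 22→1, 1→1, 15→2, 5→2, 24→3, 11→3, 5→2, 23→4, 0→1, 17→4, 25→5, 7→3.
So the longest increasing subsequence has length 5, e.g. 1, 5, 11, 23, 25.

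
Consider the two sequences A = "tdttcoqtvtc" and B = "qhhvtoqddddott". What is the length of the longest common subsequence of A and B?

5

Backtracking the LCS table gives one alignment: t (A1,B5) → d (A2,B11) → o (A6,B12) → t (A8,B13) → t (A10,B14).
So the longest common subsequence has length 5.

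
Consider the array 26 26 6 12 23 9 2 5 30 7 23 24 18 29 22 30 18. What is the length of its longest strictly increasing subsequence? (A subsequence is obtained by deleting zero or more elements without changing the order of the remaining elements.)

Let dp[i] be the longest increasing subsequence ending at position i. Then dp = [1, 1, 1, 2, 3, 2, 1, 2, 4, 3, 4, 5, 4, 6, 5, 7, 4].
The maximum is 7; one witness is 2, 5, 7, 23, 24, 29, 30 at positions 7,8,10,11,12,14,16.

7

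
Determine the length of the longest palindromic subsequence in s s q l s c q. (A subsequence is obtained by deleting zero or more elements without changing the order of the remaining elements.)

3

One longest palindromic subsequence is qcq (positions 3,6,7); it reads the same forward and backward, and the interval DP gives dp[1][7] = 3.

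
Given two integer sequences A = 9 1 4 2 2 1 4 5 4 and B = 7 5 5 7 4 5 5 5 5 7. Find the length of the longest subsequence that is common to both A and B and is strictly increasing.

A longest common strictly increasing subsequence is 4, 5 (length 2); it appears in order in both A and B, and no longer such subsequence exists.

2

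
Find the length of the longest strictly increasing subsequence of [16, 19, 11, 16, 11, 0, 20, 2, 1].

Let dp[i] be the longest increasing subsequence ending at position i. Then dp = [1, 2, 1, 2, 1, 1, 3, 2, 2].
The maximum is 3; one witness is 16, 19, 20 at positions 1,2,7.

3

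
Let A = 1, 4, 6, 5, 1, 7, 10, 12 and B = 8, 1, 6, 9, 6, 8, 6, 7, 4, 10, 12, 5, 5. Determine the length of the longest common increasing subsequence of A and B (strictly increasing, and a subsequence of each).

5

A longest common strictly increasing subsequence is 1, 6, 7, 10, 12 (length 5); it appears in order in both A and B, and no longer such subsequence exists.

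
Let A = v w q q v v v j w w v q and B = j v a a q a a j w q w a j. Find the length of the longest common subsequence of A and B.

Backtracking the LCS table gives one alignment: v (A1,B2) → q (A3,B5) → j (A8,B8) → w (A9,B9) → w (A10,B11).
So the longest common subsequence has length 5.

5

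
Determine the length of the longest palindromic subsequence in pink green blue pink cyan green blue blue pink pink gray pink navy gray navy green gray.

Using dp[i][j] = 2 + dp[i+1][j−1] if the ends match, else max(dp[i+1][j], dp[i][j−1]):
dp[1][17] = 6. A witness is green pink pink pink pink green at positions 2,4,9,10,12,16.

6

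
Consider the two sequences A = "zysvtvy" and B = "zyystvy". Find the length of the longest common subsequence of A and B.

A longest common subsequence is zystvy (length 6); the LCS DP confirms no longer common subsequence exists.

6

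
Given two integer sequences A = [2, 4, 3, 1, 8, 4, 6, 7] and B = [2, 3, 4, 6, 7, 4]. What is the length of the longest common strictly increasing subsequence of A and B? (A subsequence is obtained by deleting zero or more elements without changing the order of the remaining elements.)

For each value that appears in both, track the longest common increasing run ending there.
The best achievable length is 5; one witness is 2, 3, 4, 6, 7 (A-positions 1,3,6,7,8, B-positions 1,2,3,4,5).

5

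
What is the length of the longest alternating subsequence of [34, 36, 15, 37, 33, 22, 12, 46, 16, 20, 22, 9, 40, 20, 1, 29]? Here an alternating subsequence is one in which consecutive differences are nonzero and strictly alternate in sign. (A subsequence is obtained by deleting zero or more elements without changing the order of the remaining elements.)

12

Track the best alternating length ending on an up-step vs a down-step at each position: up/down = 1/1, 2/1, 1/3, 4/1, 4/5, 4/5, 1/5, 6/1, 6/7, 8/7, 8/7, 1/9, 10/7, 10/11, 1/11, 12/11.
The maximum over both is 12; one such subsequence is 34, 36, 15, 37, 33, 46, 16, 20, 9, 40, 20, 29.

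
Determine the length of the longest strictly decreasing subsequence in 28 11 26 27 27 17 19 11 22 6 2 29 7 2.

Scanning left to right, the best length ending at each element is: 28→1, 11→2, 26→2, 27→2, 27→2, 17→3, 19→3, 11→4, 22→3, 6→5, 2→6, 29→1, 7→5, 2→6.
So the longest decreasing subsequence has length 6, e.g. 28, 26, 17, 11, 6, 2.

6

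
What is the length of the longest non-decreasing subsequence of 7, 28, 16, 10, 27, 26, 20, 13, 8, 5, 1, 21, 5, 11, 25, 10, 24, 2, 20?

One longest non-decreasing subsequence is 7, 16, 20, 21, 25 (positions 1,3,7,12,15), of length 5; no longer one exists.

5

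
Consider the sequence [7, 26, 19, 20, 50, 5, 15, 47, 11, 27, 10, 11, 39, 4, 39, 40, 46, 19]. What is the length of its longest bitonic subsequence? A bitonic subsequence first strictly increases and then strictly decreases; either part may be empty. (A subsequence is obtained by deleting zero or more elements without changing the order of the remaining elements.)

8

Let inc[i] be the LIS ending at i and dec[i] the longest strictly decreasing subsequence starting at i. inc = [1, 2, 2, 3, 4, 1, 2, 4, 2, 4, 2, 3, 5, 1, 5, 6, 7, 4], dec = [3, 6, 5, 5, 5, 2, 4, 4, 3, 3, 2, 2, 2, 1, 2, 2, 2, 1].
max_i inc[i]+dec[i]−1 = 8, with one witness 7, 19, 20, 50, 47, 27, 11, 4.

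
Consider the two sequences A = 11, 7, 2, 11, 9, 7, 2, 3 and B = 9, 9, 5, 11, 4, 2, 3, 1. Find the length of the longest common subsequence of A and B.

Backtracking the LCS table gives one alignment: 11 (A1,B4) → 2 (A7,B6) → 3 (A8,B7).
So the longest common subsequence has length 3.

3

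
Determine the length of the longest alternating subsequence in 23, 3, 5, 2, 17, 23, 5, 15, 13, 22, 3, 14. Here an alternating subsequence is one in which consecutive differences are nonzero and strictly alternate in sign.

11

Track the best alternating length ending on an up-step vs a down-step at each position: up/down = 1/1, 1/2, 3/2, 1/4, 5/2, 5/1, 5/6, 7/6, 7/8, 9/6, 5/10, 11/10.
The maximum over both is 11; one such subsequence is 23, 3, 5, 2, 17, 5, 15, 13, 22, 3, 14.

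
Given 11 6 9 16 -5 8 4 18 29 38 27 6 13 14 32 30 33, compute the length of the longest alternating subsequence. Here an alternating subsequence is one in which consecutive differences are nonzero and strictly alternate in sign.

Track the best alternating length ending on an up-step vs a down-step at each position: up/down = 1/1, 1/2, 3/2, 3/1, 1/4, 5/4, 5/6, 7/1, 7/1, 7/1, 7/8, 7/8, 9/8, 9/8, 9/8, 9/10, 11/8.
The maximum over both is 11; one such subsequence is 11, 6, 9, -5, 8, 4, 29, 27, 32, 30, 33.

11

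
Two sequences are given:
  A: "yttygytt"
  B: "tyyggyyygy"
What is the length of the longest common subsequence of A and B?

4

A longest common subsequence is yygy (length 4); the LCS DP confirms no longer common subsequence exists.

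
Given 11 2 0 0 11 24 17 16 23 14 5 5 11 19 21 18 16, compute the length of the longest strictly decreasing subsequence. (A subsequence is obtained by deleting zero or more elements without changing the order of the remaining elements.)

5

Let dp[i] be the longest decreasing subsequence ending at position i. Then dp = [1, 2, 3, 3, 1, 1, 2, 3, 2, 4, 5, 5, 5, 3, 3, 4, 5].
The maximum is 5; one witness is 24, 17, 16, 14, 5 at positions 6,7,8,10,11.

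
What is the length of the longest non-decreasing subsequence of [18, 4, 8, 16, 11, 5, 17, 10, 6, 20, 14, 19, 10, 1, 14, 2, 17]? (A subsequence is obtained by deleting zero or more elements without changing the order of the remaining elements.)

6

One longest non-decreasing subsequence is 4, 8, 11, 14, 14, 17 (positions 2,3,5,11,15,17), of length 6; no longer one exists.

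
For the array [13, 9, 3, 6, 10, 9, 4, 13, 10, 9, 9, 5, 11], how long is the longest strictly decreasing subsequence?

Let dp[i] be the longest decreasing subsequence ending at position i. Then dp = [1, 2, 3, 3, 2, 3, 4, 1, 2, 3, 3, 4, 2].
The maximum is 4; one witness is 13, 9, 6, 4 at positions 1,2,4,7.

4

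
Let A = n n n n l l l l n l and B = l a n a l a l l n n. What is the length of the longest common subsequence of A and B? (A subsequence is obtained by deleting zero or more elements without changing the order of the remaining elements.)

5

A longest common subsequence is nllln (length 5); the LCS DP confirms no longer common subsequence exists.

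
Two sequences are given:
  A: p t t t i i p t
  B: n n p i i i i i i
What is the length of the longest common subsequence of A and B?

Backtracking the LCS table gives one alignment: p (A1,B3) → i (A5,B8) → i (A6,B9).
So the longest common subsequence has length 3.

3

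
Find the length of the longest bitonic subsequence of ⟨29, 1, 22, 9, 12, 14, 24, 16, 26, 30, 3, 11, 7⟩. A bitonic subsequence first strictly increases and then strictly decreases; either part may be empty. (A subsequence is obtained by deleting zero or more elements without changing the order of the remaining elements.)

One longest bitonic subsequence is 1, 9, 12, 14, 24, 26, 30, 11, 7 (positions 2,4,5,6,7,9,10,12,13): it rises to 30 then falls. Length 9 is optimal.

9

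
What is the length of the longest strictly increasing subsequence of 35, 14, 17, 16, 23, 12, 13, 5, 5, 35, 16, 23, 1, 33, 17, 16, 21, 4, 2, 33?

Let dp[i] be the longest increasing subsequence ending at position i. Then dp = [1, 1, 2, 2, 3, 1, 2, 1, 1, 4, 3, 4, 1, 5, 4, 3, 5, 2, 2, 6].
The maximum is 6; one witness is 12, 13, 16, 17, 21, 33 at positions 6,7,11,15,17,20.

6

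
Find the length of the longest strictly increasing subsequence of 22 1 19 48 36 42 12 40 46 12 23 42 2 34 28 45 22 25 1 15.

Let dp[i] be the longest increasing subsequence ending at position i. Then dp = [1, 1, 2, 3, 3, 4, 2, 4, 5, 2, 3, 5, 2, 4, 4, 6, 3, 4, 1, 3].
The maximum is 6; one witness is 1, 19, 36, 40, 42, 45 at positions 2,3,5,8,12,16.

6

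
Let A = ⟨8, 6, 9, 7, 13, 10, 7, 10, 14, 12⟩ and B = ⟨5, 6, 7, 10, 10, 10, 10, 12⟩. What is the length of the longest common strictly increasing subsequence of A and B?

4

A longest common strictly increasing subsequence is 6, 7, 10, 12 (length 4); it appears in order in both A and B, and no longer such subsequence exists.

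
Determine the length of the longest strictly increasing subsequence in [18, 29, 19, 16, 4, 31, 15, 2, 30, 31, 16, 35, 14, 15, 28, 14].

5

Let dp[i] be the longest increasing subsequence ending at position i. Then dp = [1, 2, 2, 1, 1, 3, 2, 1, 3, 4, 3, 5, 2, 3, 4, 2].
The maximum is 5; one witness is 18, 29, 30, 31, 35 at positions 1,2,9,10,12.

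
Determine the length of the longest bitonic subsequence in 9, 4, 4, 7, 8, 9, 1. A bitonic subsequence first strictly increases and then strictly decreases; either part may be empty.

5

One longest bitonic subsequence is 4, 7, 8, 9, 1 (positions 2,4,5,6,7): it rises to 9 then falls. Length 5 is optimal.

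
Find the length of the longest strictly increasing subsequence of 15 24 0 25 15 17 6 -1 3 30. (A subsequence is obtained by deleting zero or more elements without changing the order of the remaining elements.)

Let dp[i] be the longest increasing subsequence ending at position i. Then dp = [1, 2, 1, 3, 2, 3, 2, 1, 2, 4].
The maximum is 4; one witness is 15, 24, 25, 30 at positions 1,2,4,10.

4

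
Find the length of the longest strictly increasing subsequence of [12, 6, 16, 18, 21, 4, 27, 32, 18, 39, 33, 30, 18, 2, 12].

Scanning left to right, the best length ending at each element is: 12→1, 6→1, 16→2, 18→3, 21→4, 4→1, 27→5, 32→6, 18→3, 39→7, 33→7, 30→6, 18→3, 2→1, 12→2.
So the longest increasing subsequence has length 7, e.g. 12, 16, 18, 21, 27, 32, 39.

7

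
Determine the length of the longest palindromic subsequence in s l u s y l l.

One longest palindromic subsequence is lll (positions 2,6,7); it reads the same forward and backward, and the interval DP gives dp[1][7] = 3.

3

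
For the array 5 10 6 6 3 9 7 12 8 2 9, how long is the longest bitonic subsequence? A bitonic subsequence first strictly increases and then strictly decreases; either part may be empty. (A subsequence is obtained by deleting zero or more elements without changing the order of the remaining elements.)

Let inc[i] be the LIS ending at i and dec[i] the longest strictly decreasing subsequence starting at i. inc = [1, 2, 2, 2, 1, 3, 3, 4, 4, 1, 5], dec = [3, 4, 3, 3, 2, 3, 2, 3, 2, 1, 1].
max_i inc[i]+dec[i]−1 = 6, with one witness 5, 6, 9, 12, 8, 2.

6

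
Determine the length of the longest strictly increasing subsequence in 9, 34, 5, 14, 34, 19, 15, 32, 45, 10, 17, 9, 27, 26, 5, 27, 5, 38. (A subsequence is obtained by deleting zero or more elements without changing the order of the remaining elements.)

7

One longest increasing subsequence is 9, 14, 15, 17, 26, 27, 38 (positions 1,4,7,11,14,16,18), of length 7; no longer one exists.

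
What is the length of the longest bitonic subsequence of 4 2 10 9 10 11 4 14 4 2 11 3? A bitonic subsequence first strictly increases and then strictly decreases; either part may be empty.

7

Let inc[i] be the LIS ending at i and dec[i] the longest strictly decreasing subsequence starting at i. inc = [1, 1, 2, 2, 3, 4, 2, 5, 2, 1, 4, 2], dec = [2, 1, 4, 3, 3, 3, 2, 3, 2, 1, 2, 1].
max_i inc[i]+dec[i]−1 = 7, with one witness 4, 9, 10, 11, 14, 11, 3.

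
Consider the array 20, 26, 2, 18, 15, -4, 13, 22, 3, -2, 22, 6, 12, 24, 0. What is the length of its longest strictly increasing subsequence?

5

Scanning left to right, the best length ending at each element is: 20→1, 26→2, 2→1, 18→2, 15→2, -4→1, 13→2, 22→3, 3→2, -2→2, 22→3, 6→3, 12→4, 24→5, 0→3.
So the longest increasing subsequence has length 5, e.g. 2, 3, 6, 12, 24.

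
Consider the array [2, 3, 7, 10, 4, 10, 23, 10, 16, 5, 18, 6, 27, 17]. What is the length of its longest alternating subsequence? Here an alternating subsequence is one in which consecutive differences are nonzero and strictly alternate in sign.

11

Track the best alternating length ending on an up-step vs a down-step at each position: up/down = 1/1, 2/1, 2/1, 2/1, 2/3, 4/1, 4/1, 4/5, 6/5, 4/7, 8/5, 8/9, 10/1, 10/11.
The maximum over both is 11; one such subsequence is 2, 7, 4, 23, 10, 16, 5, 18, 6, 27, 17.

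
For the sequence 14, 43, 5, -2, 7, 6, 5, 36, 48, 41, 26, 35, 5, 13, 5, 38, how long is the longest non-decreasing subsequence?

One longest non-decreasing subsequence is 5, 7, 26, 35, 38 (positions 3,5,11,12,16), of length 5; no longer one exists.

5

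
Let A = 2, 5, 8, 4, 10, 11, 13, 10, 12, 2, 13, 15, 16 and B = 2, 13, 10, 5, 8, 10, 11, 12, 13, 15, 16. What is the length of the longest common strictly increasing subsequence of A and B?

9

For each value that appears in both, track the longest common increasing run ending there.
The best achievable length is 9; one witness is 2, 5, 8, 10, 11, 12, 13, 15, 16 (A-positions 1,2,3,5,6,9,11,12,13, B-positions 1,4,5,6,7,8,9,10,11).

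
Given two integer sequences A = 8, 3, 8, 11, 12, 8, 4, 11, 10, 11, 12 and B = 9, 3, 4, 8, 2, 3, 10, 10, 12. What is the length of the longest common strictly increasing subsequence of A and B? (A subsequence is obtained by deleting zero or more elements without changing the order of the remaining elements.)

For each value that appears in both, track the longest common increasing run ending there.
The best achievable length is 4; one witness is 3, 4, 10, 12 (A-positions 2,7,9,11, B-positions 2,3,7,9).

4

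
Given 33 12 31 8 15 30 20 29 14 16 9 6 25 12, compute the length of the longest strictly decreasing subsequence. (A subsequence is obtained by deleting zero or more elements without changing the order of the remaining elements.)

One longest decreasing subsequence is 33, 31, 30, 20, 14, 9, 6 (positions 1,3,6,7,9,11,12), of length 7; no longer one exists.

7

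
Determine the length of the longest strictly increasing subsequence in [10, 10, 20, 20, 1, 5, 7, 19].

4

Let dp[i] be the longest increasing subsequence ending at position i. Then dp = [1, 1, 2, 2, 1, 2, 3, 4].
The maximum is 4; one witness is 1, 5, 7, 19 at positions 5,6,7,8.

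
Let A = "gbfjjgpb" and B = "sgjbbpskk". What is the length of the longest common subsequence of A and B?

3

A longest common subsequence is gbp (length 3); the LCS DP confirms no longer common subsequence exists.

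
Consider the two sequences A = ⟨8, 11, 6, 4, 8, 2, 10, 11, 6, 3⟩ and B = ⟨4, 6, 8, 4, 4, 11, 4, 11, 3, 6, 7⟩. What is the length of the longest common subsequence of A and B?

A longest common subsequence is 8, 11, 4, 11, 6 (length 5); the LCS DP confirms no longer common subsequence exists.

5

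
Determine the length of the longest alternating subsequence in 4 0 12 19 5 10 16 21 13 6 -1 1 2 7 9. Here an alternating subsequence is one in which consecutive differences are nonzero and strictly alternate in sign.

7

Track the best alternating length ending on an up-step vs a down-step at each position: up/down = 1/1, 1/2, 3/1, 3/1, 3/4, 5/4, 5/4, 5/1, 5/6, 5/6, 1/6, 7/6, 7/6, 7/6, 7/6.
The maximum over both is 7; one such subsequence is 4, 0, 12, 5, 10, -1, 1.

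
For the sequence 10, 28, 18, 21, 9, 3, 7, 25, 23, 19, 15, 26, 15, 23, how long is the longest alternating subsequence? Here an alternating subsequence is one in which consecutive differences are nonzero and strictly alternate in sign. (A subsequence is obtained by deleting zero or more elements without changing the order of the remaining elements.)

10

Track the best alternating length ending on an up-step vs a down-step at each position: up/down = 1/1, 2/1, 2/3, 4/3, 1/5, 1/5, 6/5, 6/3, 6/7, 6/7, 6/7, 8/3, 6/9, 10/9.
The maximum over both is 10; one such subsequence is 10, 28, 18, 21, 9, 25, 23, 26, 15, 23.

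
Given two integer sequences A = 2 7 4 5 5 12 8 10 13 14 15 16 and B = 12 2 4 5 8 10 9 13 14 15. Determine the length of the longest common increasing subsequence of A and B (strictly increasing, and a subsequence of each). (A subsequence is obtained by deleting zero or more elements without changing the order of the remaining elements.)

A longest common strictly increasing subsequence is 2, 4, 5, 8, 10, 13, 14, 15 (length 8); it appears in order in both A and B, and no longer such subsequence exists.

8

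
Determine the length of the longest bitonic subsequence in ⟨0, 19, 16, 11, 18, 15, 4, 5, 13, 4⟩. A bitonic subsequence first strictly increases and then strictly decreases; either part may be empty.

One longest bitonic subsequence is 0, 19, 18, 15, 13, 4 (positions 1,2,5,6,9,10): it rises to 19 then falls. Length 6 is optimal.

6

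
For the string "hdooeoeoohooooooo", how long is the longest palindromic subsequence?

12

One longest palindromic subsequence is oooooooooooo (positions 3,4,6,8,9,11,12,13,14,15,16,17); it reads the same forward and backward, and the interval DP gives dp[1][17] = 12.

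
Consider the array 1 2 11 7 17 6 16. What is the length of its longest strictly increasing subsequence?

4

Let dp[i] be the longest increasing subsequence ending at position i. Then dp = [1, 2, 3, 3, 4, 3, 4].
The maximum is 4; one witness is 1, 2, 11, 17 at positions 1,2,3,5.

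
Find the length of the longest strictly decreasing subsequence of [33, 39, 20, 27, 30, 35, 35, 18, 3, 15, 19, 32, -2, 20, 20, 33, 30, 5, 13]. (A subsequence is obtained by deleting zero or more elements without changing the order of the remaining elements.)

5

One longest decreasing subsequence is 33, 20, 18, 3, -2 (positions 1,3,8,9,13), of length 5; no longer one exists.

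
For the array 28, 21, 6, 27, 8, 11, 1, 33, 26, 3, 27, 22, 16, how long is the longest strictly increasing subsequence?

Scanning left to right, the best length ending at each element is: 28→1, 21→1, 6→1, 27→2, 8→2, 11→3, 1→1, 33→4, 26→4, 3→2, 27→5, 22→4, 16→4.
So the longest increasing subsequence has length 5, e.g. 6, 8, 11, 26, 27.

5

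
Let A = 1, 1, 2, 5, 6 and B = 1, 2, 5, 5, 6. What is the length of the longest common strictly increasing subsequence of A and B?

4

A longest common strictly increasing subsequence is 1, 2, 5, 6 (length 4); it appears in order in both A and B, and no longer such subsequence exists.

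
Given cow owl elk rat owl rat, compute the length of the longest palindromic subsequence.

3

Using dp[i][j] = 2 + dp[i+1][j−1] if the ends match, else max(dp[i+1][j], dp[i][j−1]):
dp[1][6] = 3. A witness is rat owl rat at positions 4,5,6.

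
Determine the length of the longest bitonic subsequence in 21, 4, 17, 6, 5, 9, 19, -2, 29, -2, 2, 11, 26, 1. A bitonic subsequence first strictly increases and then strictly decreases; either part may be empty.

One longest bitonic subsequence is 4, 6, 9, 19, 29, 26, 1 (positions 2,4,6,7,9,13,14): it rises to 29 then falls. Length 7 is optimal.

7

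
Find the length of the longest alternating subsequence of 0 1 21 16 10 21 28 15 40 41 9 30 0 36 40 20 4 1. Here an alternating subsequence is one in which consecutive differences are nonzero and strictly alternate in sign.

11

A longest alternating subsequence is 0, 21, 16, 21, 15, 40, 9, 30, 0, 36, 20 (positions 1,3,4,6,8,9,11,12,13,14,16); its 10 consecutive differences strictly alternate in sign, and length 11 is optimal.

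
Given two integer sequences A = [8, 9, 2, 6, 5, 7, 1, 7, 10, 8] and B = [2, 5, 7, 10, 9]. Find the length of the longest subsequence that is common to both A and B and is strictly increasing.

4

A longest common strictly increasing subsequence is 2, 5, 7, 10 (length 4); it appears in order in both A and B, and no longer such subsequence exists.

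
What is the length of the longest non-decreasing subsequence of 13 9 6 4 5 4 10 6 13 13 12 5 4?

5

Let dp[i] be the longest non-decreasing subsequence ending at position i. Then dp = [1, 1, 1, 1, 2, 2, 3, 3, 4, 5, 4, 3, 3].
The maximum is 5; one witness is 4, 5, 10, 13, 13 at positions 4,5,7,9,10.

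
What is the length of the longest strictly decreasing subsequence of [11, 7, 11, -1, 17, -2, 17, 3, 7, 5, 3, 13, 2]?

Let dp[i] be the longest decreasing subsequence ending at position i. Then dp = [1, 2, 1, 3, 1, 4, 1, 3, 2, 3, 4, 2, 5].
The maximum is 5; one witness is 11, 7, 5, 3, 2 at positions 1,2,10,11,13.

5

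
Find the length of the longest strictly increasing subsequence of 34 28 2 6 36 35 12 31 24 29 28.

5

One longest increasing subsequence is 2, 6, 12, 24, 29 (positions 3,4,7,9,10), of length 5; no longer one exists.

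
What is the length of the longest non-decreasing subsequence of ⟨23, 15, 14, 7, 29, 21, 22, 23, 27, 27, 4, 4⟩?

Let dp[i] be the longest non-decreasing subsequence ending at position i. Then dp = [1, 1, 1, 1, 2, 2, 3, 4, 5, 6, 1, 2].
The maximum is 6; one witness is 15, 21, 22, 23, 27, 27 at positions 2,6,7,8,9,10.

6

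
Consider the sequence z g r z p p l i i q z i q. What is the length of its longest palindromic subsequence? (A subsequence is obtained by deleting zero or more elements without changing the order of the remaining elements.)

4

Using dp[i][j] = 2 + dp[i+1][j−1] if the ends match, else max(dp[i+1][j], dp[i][j−1]):
dp[1][13] = 4. A witness is ziiz at positions 4,8,9,11.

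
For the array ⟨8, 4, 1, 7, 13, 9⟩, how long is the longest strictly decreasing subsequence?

3

Let dp[i] be the longest decreasing subsequence ending at position i. Then dp = [1, 2, 3, 2, 1, 2].
The maximum is 3; one witness is 8, 4, 1 at positions 1,2,3.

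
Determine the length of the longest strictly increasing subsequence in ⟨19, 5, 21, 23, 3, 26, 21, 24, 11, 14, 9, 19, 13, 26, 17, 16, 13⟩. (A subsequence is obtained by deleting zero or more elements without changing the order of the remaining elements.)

One longest increasing subsequence is 19, 21, 23, 24, 26 (positions 1,3,4,8,14), of length 5; no longer one exists.

5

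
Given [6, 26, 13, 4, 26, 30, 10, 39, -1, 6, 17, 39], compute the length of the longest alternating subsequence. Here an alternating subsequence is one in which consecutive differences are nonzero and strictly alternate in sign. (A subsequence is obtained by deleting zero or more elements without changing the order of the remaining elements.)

8

Track the best alternating length ending on an up-step vs a down-step at each position: up/down = 1/1, 2/1, 2/3, 1/3, 4/1, 4/1, 4/5, 6/1, 1/7, 8/7, 8/7, 8/1.
The maximum over both is 8; one such subsequence is 6, 26, 13, 26, 10, 39, -1, 6.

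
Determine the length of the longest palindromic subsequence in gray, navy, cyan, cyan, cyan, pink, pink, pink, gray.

Using dp[i][j] = 2 + dp[i+1][j−1] if the ends match, else max(dp[i+1][j], dp[i][j−1]):
dp[1][9] = 5. A witness is gray pink pink pink gray at positions 1,6,7,8,9.

5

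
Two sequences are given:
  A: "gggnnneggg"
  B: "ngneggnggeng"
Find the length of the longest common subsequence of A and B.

7

A longest common subsequence is gggnggg (length 7); the LCS DP confirms no longer common subsequence exists.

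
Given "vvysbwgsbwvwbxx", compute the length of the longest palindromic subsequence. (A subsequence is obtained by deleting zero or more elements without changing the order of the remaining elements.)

5

One longest palindromic subsequence is bwvwb (positions 9,10,11,12,13); it reads the same forward and backward, and the interval DP gives dp[1][15] = 5.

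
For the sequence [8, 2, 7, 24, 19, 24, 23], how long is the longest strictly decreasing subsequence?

One longest decreasing subsequence is 8, 2 (positions 1,2), of length 2; no longer one exists.

2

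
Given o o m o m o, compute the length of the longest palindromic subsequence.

One longest palindromic subsequence is omomo (positions 1,3,4,5,6); it reads the same forward and backward, and the interval DP gives dp[1][6] = 5.

5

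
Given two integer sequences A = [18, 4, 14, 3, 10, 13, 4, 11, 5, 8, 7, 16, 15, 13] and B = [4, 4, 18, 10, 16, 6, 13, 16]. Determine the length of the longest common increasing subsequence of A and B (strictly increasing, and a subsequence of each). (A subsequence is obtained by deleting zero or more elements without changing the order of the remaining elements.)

4

For each value that appears in both, track the longest common increasing run ending there.
The best achievable length is 4; one witness is 4, 10, 13, 16 (A-positions 2,5,6,12, B-positions 1,4,7,8).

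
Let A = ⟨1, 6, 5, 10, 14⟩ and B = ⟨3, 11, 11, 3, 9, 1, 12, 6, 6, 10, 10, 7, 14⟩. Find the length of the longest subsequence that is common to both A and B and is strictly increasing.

4

A longest common strictly increasing subsequence is 1, 6, 10, 14 (length 4); it appears in order in both A and B, and no longer such subsequence exists.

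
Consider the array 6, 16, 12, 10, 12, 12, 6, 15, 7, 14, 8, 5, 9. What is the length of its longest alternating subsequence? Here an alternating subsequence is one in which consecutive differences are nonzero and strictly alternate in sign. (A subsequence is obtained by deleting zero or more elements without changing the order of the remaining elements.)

Track the best alternating length ending on an up-step vs a down-step at each position: up/down = 1/1, 2/1, 2/3, 2/3, 4/3, 4/3, 1/5, 6/3, 6/7, 8/7, 8/9, 1/9, 10/9.
The maximum over both is 10; one such subsequence is 6, 16, 10, 12, 6, 15, 7, 14, 8, 9.

10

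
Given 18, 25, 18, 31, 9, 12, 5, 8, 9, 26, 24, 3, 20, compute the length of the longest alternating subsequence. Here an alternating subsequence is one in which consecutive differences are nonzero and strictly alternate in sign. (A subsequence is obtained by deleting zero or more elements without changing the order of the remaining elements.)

10

Track the best alternating length ending on an up-step vs a down-step at each position: up/down = 1/1, 2/1, 1/3, 4/1, 1/5, 6/5, 1/7, 8/7, 8/7, 8/5, 8/9, 1/9, 10/9.
The maximum over both is 10; one such subsequence is 18, 25, 18, 31, 9, 12, 5, 8, 3, 20.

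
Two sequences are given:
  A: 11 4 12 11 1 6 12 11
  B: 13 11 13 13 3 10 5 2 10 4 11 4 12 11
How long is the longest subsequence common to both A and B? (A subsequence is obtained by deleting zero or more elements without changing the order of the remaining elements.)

Backtracking the LCS table gives one alignment: 11 (A1,B2) → 4 (A2,B10) → 11 (A4,B11) → 12 (A7,B13) → 11 (A8,B14).
So the longest common subsequence has length 5.

5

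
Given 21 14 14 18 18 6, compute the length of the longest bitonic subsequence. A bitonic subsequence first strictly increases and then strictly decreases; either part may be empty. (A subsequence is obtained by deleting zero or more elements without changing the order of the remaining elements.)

Let inc[i] be the LIS ending at i and dec[i] the longest strictly decreasing subsequence starting at i. inc = [1, 1, 1, 2, 2, 1], dec = [3, 2, 2, 2, 2, 1].
max_i inc[i]+dec[i]−1 = 3, with one witness 21, 18, 6.

3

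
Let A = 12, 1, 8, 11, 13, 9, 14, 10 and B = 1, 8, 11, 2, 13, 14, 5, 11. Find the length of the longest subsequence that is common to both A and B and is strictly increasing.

5

For each value that appears in both, track the longest common increasing run ending there.
The best achievable length is 5; one witness is 1, 8, 11, 13, 14 (A-positions 2,3,4,5,7, B-positions 1,2,3,5,6).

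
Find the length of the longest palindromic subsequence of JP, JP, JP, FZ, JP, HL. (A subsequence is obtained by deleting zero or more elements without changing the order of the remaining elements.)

Using dp[i][j] = 2 + dp[i+1][j−1] if the ends match, else max(dp[i+1][j], dp[i][j−1]):
dp[1][6] = 4. A witness is JP JP JP JP at positions 1,2,3,5.

4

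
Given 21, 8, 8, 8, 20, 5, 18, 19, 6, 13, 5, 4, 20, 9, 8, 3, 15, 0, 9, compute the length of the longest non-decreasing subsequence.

6

Let dp[i] be the longest non-decreasing subsequence ending at position i. Then dp = [1, 1, 2, 3, 4, 1, 4, 5, 2, 4, 2, 1, 6, 4, 4, 1, 5, 1, 5].
The maximum is 6; one witness is 8, 8, 8, 18, 19, 20 at positions 2,3,4,7,8,13.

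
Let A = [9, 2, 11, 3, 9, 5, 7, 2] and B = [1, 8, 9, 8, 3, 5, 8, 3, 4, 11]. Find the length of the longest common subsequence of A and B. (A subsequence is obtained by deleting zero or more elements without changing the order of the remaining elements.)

A longest common subsequence is 9, 3, 5 (length 3); the LCS DP confirms no longer common subsequence exists.

3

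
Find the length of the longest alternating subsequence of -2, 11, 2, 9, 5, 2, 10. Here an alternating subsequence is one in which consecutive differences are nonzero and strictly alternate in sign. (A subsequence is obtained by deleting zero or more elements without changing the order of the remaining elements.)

6

A longest alternating subsequence is -2, 11, 2, 9, 5, 10 (positions 1,2,3,4,5,7); its 5 consecutive differences strictly alternate in sign, and length 6 is optimal.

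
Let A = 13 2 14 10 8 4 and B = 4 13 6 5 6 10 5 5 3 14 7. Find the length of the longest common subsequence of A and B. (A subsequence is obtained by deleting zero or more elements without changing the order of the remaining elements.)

2

A longest common subsequence is 13, 14 (length 2); the LCS DP confirms no longer common subsequence exists.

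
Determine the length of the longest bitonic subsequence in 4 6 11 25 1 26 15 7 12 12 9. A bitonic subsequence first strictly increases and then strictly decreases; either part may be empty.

8

One longest bitonic subsequence is 4, 6, 11, 25, 26, 15, 12, 9 (positions 1,2,3,4,6,7,10,11): it rises to 26 then falls. Length 8 is optimal.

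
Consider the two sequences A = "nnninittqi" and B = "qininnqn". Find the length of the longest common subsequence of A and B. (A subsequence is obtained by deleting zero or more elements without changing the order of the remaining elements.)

4

A longest common subsequence is nnnn (length 4); the LCS DP confirms no longer common subsequence exists.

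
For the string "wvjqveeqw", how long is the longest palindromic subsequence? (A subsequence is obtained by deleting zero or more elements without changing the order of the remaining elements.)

Using dp[i][j] = 2 + dp[i+1][j−1] if the ends match, else max(dp[i+1][j], dp[i][j−1]):
dp[1][9] = 6. A witness is wqeeqw at positions 1,4,6,7,8,9.

6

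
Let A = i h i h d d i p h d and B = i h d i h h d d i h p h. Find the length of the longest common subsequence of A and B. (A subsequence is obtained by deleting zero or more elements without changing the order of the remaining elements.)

Backtracking the LCS table gives one alignment: i (A1,B1) → h (A2,B2) → i (A3,B4) → h (A4,B6) → d (A5,B7) → d (A6,B8) → i (A7,B9) → p (A8,B11) → h (A9,B12).
So the longest common subsequence has length 9.

9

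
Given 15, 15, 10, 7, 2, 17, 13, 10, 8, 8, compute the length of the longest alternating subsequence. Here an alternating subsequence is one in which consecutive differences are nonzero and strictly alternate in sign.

Track the best alternating length ending on an up-step vs a down-step at each position: up/down = 1/1, 1/1, 1/2, 1/2, 1/2, 3/1, 3/4, 3/4, 3/4, 3/4.
The maximum over both is 4; one such subsequence is 15, 10, 17, 13.

4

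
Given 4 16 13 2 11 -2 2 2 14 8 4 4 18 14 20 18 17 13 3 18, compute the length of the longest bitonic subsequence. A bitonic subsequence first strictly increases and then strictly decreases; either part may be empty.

Let inc[i] be the LIS ending at i and dec[i] the longest strictly decreasing subsequence starting at i. inc = [1, 2, 2, 1, 2, 1, 2, 2, 3, 3, 3, 3, 4, 4, 5, 5, 5, 4, 3, 6], dec = [3, 6, 5, 2, 4, 1, 1, 1, 4, 3, 2, 2, 4, 3, 5, 4, 3, 2, 1, 1].
max_i inc[i]+dec[i]−1 = 9, with one witness 4, 13, 14, 18, 20, 18, 17, 13, 3.

9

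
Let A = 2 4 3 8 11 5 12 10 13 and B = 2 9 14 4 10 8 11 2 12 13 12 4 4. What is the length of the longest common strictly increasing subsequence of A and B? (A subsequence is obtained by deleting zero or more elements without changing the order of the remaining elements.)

For each value that appears in both, track the longest common increasing run ending there.
The best achievable length is 6; one witness is 2, 4, 8, 11, 12, 13 (A-positions 1,2,4,5,7,9, B-positions 1,4,6,7,9,10).

6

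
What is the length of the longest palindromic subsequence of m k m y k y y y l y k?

7

One longest palindromic subsequence is kyyyyyk (positions 2,4,6,7,8,10,11); it reads the same forward and backward, and the interval DP gives dp[1][11] = 7.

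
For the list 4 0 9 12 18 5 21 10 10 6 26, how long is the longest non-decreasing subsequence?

6

One longest non-decreasing subsequence is 4, 9, 12, 18, 21, 26 (positions 1,3,4,5,7,11), of length 6; no longer one exists.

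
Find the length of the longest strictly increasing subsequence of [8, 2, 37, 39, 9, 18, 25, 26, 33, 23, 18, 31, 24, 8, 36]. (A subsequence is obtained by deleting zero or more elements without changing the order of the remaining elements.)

Scanning left to right, the best length ending at each element is: 8→1, 2→1, 37→2, 39→3, 9→2, 18→3, 25→4, 26→5, 33→6, 23→4, 18→3, 31→6, 24→5, 8→2, 36→7.
So the longest increasing subsequence has length 7, e.g. 8, 9, 18, 25, 26, 33, 36.

7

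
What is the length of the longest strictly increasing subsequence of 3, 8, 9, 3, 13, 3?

Scanning left to right, the best length ending at each element is: 3→1, 8→2, 9→3, 3→1, 13→4, 3→1.
So the longest increasing subsequence has length 4, e.g. 3, 8, 9, 13.

4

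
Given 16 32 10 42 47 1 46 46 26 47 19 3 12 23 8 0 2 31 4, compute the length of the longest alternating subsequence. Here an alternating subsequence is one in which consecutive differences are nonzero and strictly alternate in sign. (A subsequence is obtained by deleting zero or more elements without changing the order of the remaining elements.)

Track the best alternating length ending on an up-step vs a down-step at each position: up/down = 1/1, 2/1, 1/3, 4/1, 4/1, 1/5, 6/5, 6/5, 6/7, 8/1, 6/9, 6/9, 10/9, 10/9, 10/11, 1/11, 12/11, 12/9, 12/13.
The maximum over both is 13; one such subsequence is 16, 32, 10, 42, 1, 46, 26, 47, 3, 12, 8, 31, 4.

13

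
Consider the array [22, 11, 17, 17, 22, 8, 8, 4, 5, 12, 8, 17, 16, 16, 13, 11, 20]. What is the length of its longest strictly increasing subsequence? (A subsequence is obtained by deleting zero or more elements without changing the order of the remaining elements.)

Let dp[i] be the longest increasing subsequence ending at position i. Then dp = [1, 1, 2, 2, 3, 1, 1, 1, 2, 3, 3, 4, 4, 4, 4, 4, 5].
The maximum is 5; one witness is 4, 5, 12, 17, 20 at positions 8,9,10,12,17.

5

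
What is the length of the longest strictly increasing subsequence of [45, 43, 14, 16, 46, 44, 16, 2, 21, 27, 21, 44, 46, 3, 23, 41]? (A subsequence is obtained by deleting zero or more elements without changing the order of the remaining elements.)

6

Scanning left to right, the best length ending at each element is: 45→1, 43→1, 14→1, 16→2, 46→3, 44→3, 16→2, 2→1, 21→3, 27→4, 21→3, 44→5, 46→6, 3→2, 23→4, 41→5.
So the longest increasing subsequence has length 6, e.g. 14, 16, 21, 27, 44, 46.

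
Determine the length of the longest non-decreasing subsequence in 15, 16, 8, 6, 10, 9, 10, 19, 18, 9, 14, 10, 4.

4

Let dp[i] be the longest non-decreasing subsequence ending at position i. Then dp = [1, 2, 1, 1, 2, 2, 3, 4, 4, 3, 4, 4, 1].
The maximum is 4; one witness is 8, 10, 10, 19 at positions 3,5,7,8.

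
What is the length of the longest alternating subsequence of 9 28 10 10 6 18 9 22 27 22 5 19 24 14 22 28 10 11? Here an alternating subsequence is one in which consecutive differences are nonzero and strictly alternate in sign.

Track the best alternating length ending on an up-step vs a down-step at each position: up/down = 1/1, 2/1, 2/3, 2/3, 1/3, 4/3, 4/5, 6/3, 6/3, 6/7, 1/7, 8/7, 8/7, 8/9, 10/9, 10/1, 8/11, 12/11.
The maximum over both is 12; one such subsequence is 9, 28, 10, 18, 9, 22, 5, 19, 14, 22, 10, 11.

12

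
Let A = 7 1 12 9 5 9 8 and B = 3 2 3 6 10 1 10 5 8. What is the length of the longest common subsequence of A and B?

Backtracking the LCS table gives one alignment: 1 (A2,B6) → 5 (A5,B8) → 8 (A7,B9).
So the longest common subsequence has length 3.

3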